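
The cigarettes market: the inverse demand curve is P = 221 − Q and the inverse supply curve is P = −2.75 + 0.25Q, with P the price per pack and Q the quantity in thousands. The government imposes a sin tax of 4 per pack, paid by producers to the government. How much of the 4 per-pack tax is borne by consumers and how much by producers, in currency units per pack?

Inverting to Q(P) form: Qd = 221 − P; Qs = 4P + 11.
Without the tax, 221 − P = 4P + 11 gives 5P = 210, so P* = 42 and Q* = 179.
With the tax collected from producers, supply shifts: Qs = 4(P − 4) + 11.
New equilibrium: consumers pay 45.2, producers receive 41.2, Q = 175.8. (Wedge: Pb − Ps = 4.)
Burden on consumers: 3.2; on producers: 0.8. (They sum to 4.)
The less price-elastic side of the market bears the larger share of a per-unit tax.

Consumers bear 3.2 per pack; producers bear 0.8 per pack.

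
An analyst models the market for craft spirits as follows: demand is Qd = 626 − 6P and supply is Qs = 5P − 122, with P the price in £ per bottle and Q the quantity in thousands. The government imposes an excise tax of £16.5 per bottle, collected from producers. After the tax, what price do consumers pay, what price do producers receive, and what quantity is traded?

Without the tax, 626 − 6P = 5P − 122 gives 11P = 748, so P* = £68 and Q* = 218.
With the tax collected from producers, supply shifts: Qs = 5(P − 16.5) − 122.
Solving gives Q = 173 with consumers paying £75.5 and producers receiving £59 (the £16.5 wedge).

Consumers pay £75.5; producers receive £59; quantity = 173.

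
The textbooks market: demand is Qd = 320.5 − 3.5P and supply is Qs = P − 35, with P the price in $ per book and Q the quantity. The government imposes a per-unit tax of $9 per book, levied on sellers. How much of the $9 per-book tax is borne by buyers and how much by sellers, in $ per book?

Without the tax, 320.5 − 3.5P = P − 35 gives 4.5P = 355.5, so P* = $79 and Q* = 44.
With the tax collected from sellers, supply shifts: Qs = (P − 9) − 35.
New equilibrium: buyers pay $81, sellers receive $72, Q = 37. (Wedge: Pb − Ps = 9.)
Burden on buyers: $2; on sellers: $7. (They sum to $9.)

Buyers bear $2 per book; sellers bear $7 per book.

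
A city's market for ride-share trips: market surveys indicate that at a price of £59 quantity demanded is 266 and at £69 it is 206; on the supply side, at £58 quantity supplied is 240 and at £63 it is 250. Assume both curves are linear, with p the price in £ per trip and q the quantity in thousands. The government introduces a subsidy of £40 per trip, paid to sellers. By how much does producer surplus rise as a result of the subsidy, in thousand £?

Demand slope: (206 − 266)/(69 − 59) = -6, so qd = 620 − 6p.
Supply slope: (250 − 240)/(63 − 58) = 2, so qs = 2p + 124.
Without the subsidy, 620 − 6p = 2p + 124 gives 8p = 496, so p* = £62 and q* = 248.
With a per-unit subsidy paid to sellers, each receives p + 40 per unit sold, so supply becomes qs = 2(p + 40) + 124.
Solving gives q = 308 with consumers paying £52 and sellers receiving £92 (the £40 wedge).
ΔPS is the trapezoid between Q = 308 and Q = 248 of height £30: ½ · (248 + 308) · 30 = £8340.

Producer surplus rises by £8340 thousand.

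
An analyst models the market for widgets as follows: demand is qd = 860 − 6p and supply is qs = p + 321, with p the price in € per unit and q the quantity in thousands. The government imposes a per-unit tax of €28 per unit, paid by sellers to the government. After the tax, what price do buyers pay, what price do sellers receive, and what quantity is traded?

Buyers pay €81; sellers receive €53; quantity = 374.

Before the tax: set 860 − 6p = p + 321 → p* = €77, q* = 398.
With the tax collected from sellers, supply shifts: qs = (p − 28) + 321.
New equilibrium: buyers pay €81, sellers receive €53, q = 374. (Wedge: pb − ps = 28.)
The less price-elastic side of the market bears the larger share of a per-unit tax.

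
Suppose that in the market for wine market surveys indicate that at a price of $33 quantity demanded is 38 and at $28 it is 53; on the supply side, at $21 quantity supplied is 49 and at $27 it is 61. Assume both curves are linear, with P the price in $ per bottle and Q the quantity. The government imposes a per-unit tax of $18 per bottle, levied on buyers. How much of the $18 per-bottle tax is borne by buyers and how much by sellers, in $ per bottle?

Buyers bear $7.2 per bottle; sellers bear $10.8 per bottle.

Demand slope: (53 − 38)/(28 − 33) = -3, so Qd = 137 − 3P.
Supply slope: (61 − 49)/(27 − 21) = 2, so Qs = 2P + 7.
Without the tax, 137 − 3P = 2P + 7 gives 5P = 130, so P* = $26 and Q* = 59.
With the tax collected from buyers, demand (in seller-price terms) shifts: Qd = 137 − 3(P + 18).
Solving gives Q = 37.4 with buyers paying $33.2 and sellers receiving $15.2 (the $18 wedge).
Burden on buyers: $7.2; on sellers: $10.8. (They sum to $18.)
The less price-elastic side of the market bears the larger share of a per-unit tax.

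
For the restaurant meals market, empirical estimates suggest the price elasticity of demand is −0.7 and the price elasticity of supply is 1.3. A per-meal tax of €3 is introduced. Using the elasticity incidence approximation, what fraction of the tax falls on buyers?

Incidence ratio: buyers' share ≈ εs / (εs + |εd|) = 1.3 / (1.3 + 0.7) = 0.65.
Supply is the more elastic side, so buyers bear the larger share.

Buyers' share ≈ 0.65.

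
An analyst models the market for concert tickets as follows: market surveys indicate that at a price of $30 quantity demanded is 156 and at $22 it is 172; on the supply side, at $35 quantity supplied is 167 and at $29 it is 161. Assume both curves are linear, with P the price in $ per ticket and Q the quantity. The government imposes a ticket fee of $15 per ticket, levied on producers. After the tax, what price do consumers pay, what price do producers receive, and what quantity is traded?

Demand slope: (172 − 156)/(22 − 30) = -2, so Qd = 216 − 2P.
Supply slope: (161 − 167)/(29 − 35) = 1, so Qs = P + 132.
Without the tax, 216 − 2P = P + 132 gives 3P = 84, so P* = $28 and Q* = 160.
With the tax collected from producers, supply shifts: Qs = (P − 15) + 132.
Solving gives Q = 150 with consumers paying $33 and producers receiving $18 (the $15 wedge).
The less price-elastic side of the market bears the larger share of a per-unit tax.

Consumers pay $33; producers receive $18; quantity = 150.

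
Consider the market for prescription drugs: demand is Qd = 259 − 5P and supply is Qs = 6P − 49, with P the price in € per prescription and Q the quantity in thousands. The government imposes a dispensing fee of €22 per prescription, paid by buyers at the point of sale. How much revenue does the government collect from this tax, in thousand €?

Tax revenue = €1298 thousand.

Without the tax, 259 − 5P = 6P − 49 gives 11P = 308, so P* = €28 and Q* = 119.
With the tax collected from buyers, demand (in seller-price terms) shifts: Qd = 259 − 5(P + 22).
Solving gives Q = 59 with buyers paying €40 and sellers receiving €18 (the €22 wedge).
Revenue = t · Q = 22 · 59 = €1298.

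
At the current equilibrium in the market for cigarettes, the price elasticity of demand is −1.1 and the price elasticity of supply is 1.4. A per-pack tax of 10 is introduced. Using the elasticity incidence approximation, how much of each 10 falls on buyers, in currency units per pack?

Incidence ratio: buyers' share ≈ εs / (εs + |εd|) = 1.4 / (1.4 + 1.1) = 0.56.
So buyers bear ≈ 0.56 × 10 = 5.6; suppliers bear 4.4.

Buyers bear ≈ 5.6 per pack.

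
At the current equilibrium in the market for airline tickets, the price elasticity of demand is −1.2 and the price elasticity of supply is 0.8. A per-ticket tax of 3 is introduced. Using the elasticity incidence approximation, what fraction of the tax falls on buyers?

Incidence ratio: buyers' share ≈ εs / (εs + |εd|) = 0.8 / (0.8 + 1.2) = 0.4.
Supply is the less elastic side, so buyers bear the smaller share.

Buyers' share ≈ 0.4.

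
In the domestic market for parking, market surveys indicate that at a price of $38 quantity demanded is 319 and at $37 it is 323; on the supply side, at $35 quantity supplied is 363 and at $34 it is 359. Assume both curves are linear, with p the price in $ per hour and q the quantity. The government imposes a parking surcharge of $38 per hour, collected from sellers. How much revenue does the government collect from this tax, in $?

Tax revenue = $10298.

Demand slope: (323 − 319)/(37 − 38) = -4, so qd = 471 − 4p.
Supply slope: (359 − 363)/(34 − 35) = 4, so qs = 4p + 223.
Before the tax: set 471 − 4p = 4p + 223 → p* = $31, q* = 347.
With the tax collected from sellers, supply shifts: qs = 4(p − 38) + 223.
New equilibrium: consumers pay $50, sellers receive $12, q = 271. (Wedge: pb − ps = 38.)
Revenue = t · Q = 38 · 271 = $10298.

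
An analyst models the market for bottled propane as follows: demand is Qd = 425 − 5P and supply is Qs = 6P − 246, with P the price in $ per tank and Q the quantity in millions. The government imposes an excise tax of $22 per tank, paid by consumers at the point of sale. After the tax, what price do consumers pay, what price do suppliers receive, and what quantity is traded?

Consumers pay $73; suppliers receive $51; quantity = 60.

Before the tax: set 425 − 5P = 6P − 246 → P* = $61, Q* = 120.
With the tax collected from consumers, demand (in seller-price terms) shifts: Qd = 425 − 5(P + 22).
New equilibrium: consumers pay $73, suppliers receive $51, Q = 60. (Wedge: Pb − Ps = 22.)
The less price-elastic side of the market bears the larger share of a per-unit tax.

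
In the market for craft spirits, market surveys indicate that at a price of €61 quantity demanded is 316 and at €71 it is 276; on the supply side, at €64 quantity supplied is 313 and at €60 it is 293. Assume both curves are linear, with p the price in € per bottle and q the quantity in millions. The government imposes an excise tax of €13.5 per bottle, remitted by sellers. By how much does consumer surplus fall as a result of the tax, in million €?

Consumer surplus falls by €2197.5 million.

Demand slope: (276 − 316)/(71 − 61) = -4, so qd = 560 − 4p.
Supply slope: (293 − 313)/(60 − 64) = 5, so qs = 5p − 7.
Without the tax, 560 − 4p = 5p − 7 gives 9p = 567, so p* = €63 and q* = 308.
With the tax collected from sellers, supply shifts: qs = 5(p − 13.5) − 7.
Solving gives q = 278 with buyers paying €70.5 and sellers receiving €57 (the €13.5 wedge).
ΔCS is the trapezoid between Q = 278 and Q = 308 of height €7.5: ½ · (308 + 278) · 7.5 = €2197.5.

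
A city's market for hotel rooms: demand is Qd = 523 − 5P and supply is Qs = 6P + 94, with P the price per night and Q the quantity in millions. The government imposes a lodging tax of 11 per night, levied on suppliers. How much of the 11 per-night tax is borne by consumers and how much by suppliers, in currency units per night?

Without the tax, 523 − 5P = 6P + 94 gives 11P = 429, so P* = 39 and Q* = 328.
With the tax collected from suppliers, supply shifts: Qs = 6(P − 11) + 94.
New equilibrium: consumers pay 45, suppliers receive 34, Q = 298. (Wedge: Pb − Ps = 11.)
Burden on consumers: 6; on suppliers: 5. (They sum to 11.)
The less price-elastic side of the market bears the larger share of a per-unit tax.

Consumers bear 6 per night; suppliers bear 5 per night.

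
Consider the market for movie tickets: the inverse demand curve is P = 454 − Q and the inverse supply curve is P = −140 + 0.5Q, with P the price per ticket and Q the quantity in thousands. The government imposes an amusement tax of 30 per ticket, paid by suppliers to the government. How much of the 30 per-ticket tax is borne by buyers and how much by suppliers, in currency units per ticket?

Buyers bear 20 per ticket; suppliers bear 10 per ticket.

Rewrite in direct form: Qd = 454 − P and Qs = 2P + 280.
Without the tax, 454 − P = 2P + 280 gives 3P = 174, so P* = 58 and Q* = 396.
With the tax collected from suppliers, supply shifts: Qs = 2(P − 30) + 280.
New equilibrium: buyers pay 78, suppliers receive 48, Q = 376. (Wedge: Pb − Ps = 30.)
Burden on buyers: 20; on suppliers: 10. (They sum to 30.)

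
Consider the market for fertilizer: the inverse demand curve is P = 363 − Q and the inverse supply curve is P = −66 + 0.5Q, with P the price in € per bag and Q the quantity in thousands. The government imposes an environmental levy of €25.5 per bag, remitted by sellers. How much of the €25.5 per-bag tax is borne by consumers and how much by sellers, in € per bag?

Consumers bear €17 per bag; sellers bear €8.5 per bag.

Rewrite in direct form: Qd = 363 − P and Qs = 2P + 132.
Before the tax: set 363 − P = 2P + 132 → P* = €77, Q* = 286.
With the tax collected from sellers, supply shifts: Qs = 2(P − 25.5) + 132.
Solving gives Q = 269 with consumers paying €94 and sellers receiving €68.5 (the €25.5 wedge).
Burden on consumers: €17; on sellers: €8.5. (They sum to €25.5.)
The less price-elastic side of the market bears the larger share of a per-unit tax.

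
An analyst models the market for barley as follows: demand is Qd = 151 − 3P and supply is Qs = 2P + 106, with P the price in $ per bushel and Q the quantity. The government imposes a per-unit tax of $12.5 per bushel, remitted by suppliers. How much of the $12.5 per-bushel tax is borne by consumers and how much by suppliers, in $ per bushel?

Without the tax, 151 − 3P = 2P + 106 gives 5P = 45, so P* = $9 and Q* = 124.
With the tax collected from suppliers, supply shifts: Qs = 2(P − 12.5) + 106.
Solving gives Q = 109 with consumers paying $14 and suppliers receiving $1.5 (the $12.5 wedge).
Burden on consumers: $5; on suppliers: $7.5. (They sum to $12.5.)
The less price-elastic side of the market bears the larger share of a per-unit tax.

Consumers bear $5 per bushel; suppliers bear $7.5 per bushel.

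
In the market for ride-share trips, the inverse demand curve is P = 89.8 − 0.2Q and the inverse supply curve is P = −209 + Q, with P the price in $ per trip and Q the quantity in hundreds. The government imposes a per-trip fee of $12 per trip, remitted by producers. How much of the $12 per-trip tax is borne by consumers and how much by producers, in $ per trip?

Inverting to Q(P) form: Qd = 449 − 5P; Qs = P + 209.
Without the tax, 449 − 5P = P + 209 gives 6P = 240, so P* = $40 and Q* = 249.
With the tax collected from producers, supply shifts: Qs = (P − 12) + 209.
New equilibrium: consumers pay $42, producers receive $30, Q = 239. (Wedge: Pb − Ps = 12.)
Burden on consumers: $2; on producers: $10. (They sum to $12.)

Consumers bear $2 per trip; producers bear $10 per trip.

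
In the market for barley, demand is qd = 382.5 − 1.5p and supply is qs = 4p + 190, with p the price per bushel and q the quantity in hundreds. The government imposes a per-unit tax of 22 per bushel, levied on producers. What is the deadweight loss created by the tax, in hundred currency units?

Deadweight loss = 264 hundred.

Without the tax, 382.5 − 1.5p = 4p + 190 gives 5.5p = 192.5, so p* = 35 and q* = 330.
With the tax collected from producers, supply shifts: qs = 4(p − 22) + 190.
Solving gives q = 306 with consumers paying 51 and producers receiving 29 (the 22 wedge).
Quantity falls by |ΔQ| = |330 − 306| = 24.
DWL = ½ · t · |ΔQ| = ½ · 22 · 24 = 264.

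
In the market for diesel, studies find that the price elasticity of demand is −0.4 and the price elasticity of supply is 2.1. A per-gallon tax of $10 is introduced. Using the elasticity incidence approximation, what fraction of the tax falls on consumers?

Consumers' share ≈ 0.84.

Incidence ratio: consumers' share ≈ εs / (εs + |εd|) = 2.1 / (2.1 + 0.4) = 0.84.
Supply is the more elastic side, so consumers bear the larger share.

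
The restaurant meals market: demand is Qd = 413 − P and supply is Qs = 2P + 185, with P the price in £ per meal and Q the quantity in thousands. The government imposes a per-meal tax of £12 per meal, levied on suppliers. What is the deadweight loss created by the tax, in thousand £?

Deadweight loss = £48 thousand.

Before the tax: set 413 − P = 2P + 185 → P* = £76, Q* = 337.
With the tax collected from suppliers, supply shifts: Qs = 2(P − 12) + 185.
Solving gives Q = 329 with consumers paying £84 and suppliers receiving £72 (the £12 wedge).
Quantity falls by |ΔQ| = |337 − 329| = 8.
DWL = ½ · t · |ΔQ| = ½ · 12 · 8 = £48.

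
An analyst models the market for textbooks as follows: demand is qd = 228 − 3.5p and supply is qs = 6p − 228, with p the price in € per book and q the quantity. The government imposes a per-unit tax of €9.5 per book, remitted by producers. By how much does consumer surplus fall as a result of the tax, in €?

Consumer surplus falls by €297.

Without the tax, 228 − 3.5p = 6p − 228 gives 9.5p = 456, so p* = €48 and q* = 60.
With the tax collected from producers, supply shifts: qs = 6(p − 9.5) − 228.
New equilibrium: consumers pay €54, producers receive €44.5, q = 39. (Wedge: pb − ps = 9.5.)
ΔCS is the trapezoid between Q = 39 and Q = 60 of height €6: ½ · (60 + 39) · 6 = €297.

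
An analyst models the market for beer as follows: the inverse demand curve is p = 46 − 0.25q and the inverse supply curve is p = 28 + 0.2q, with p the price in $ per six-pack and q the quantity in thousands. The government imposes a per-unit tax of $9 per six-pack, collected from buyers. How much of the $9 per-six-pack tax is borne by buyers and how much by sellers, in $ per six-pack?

Inverting to q(p) form: qd = 184 − 4p; qs = 5p − 140.
Before the tax: set 184 − 4p = 5p − 140 → p* = $36, q* = 40.
With the tax collected from buyers, demand (in seller-price terms) shifts: qd = 184 − 4(p + 9).
New equilibrium: buyers pay $41, sellers receive $32, q = 20. (Wedge: pb − ps = 9.)
Burden on buyers: $5; on sellers: $4. (They sum to $9.)

Buyers bear $5 per six-pack; sellers bear $4 per six-pack.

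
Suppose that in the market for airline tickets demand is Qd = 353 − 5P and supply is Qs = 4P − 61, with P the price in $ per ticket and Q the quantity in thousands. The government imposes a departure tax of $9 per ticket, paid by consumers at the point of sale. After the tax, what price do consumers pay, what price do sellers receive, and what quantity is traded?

Without the tax, 353 − 5P = 4P − 61 gives 9P = 414, so P* = $46 and Q* = 123.
With the tax collected from consumers, demand (in seller-price terms) shifts: Qd = 353 − 5(P + 9).
New equilibrium: consumers pay $50, sellers receive $41, Q = 103. (Wedge: Pb − Ps = 9.)
The less price-elastic side of the market bears the larger share of a per-unit tax.

Consumers pay $50; sellers receive $41; quantity = 103.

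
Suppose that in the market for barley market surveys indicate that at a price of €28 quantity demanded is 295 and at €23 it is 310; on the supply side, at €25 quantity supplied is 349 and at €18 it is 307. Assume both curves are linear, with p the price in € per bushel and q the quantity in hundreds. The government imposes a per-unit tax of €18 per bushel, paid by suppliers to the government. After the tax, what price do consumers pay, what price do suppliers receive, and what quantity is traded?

Demand slope: (310 − 295)/(23 − 28) = -3, so qd = 379 − 3p.
Supply slope: (307 − 349)/(18 − 25) = 6, so qs = 6p + 199.
Without the tax, 379 − 3p = 6p + 199 gives 9p = 180, so p* = €20 and q* = 319.
With the tax collected from suppliers, supply shifts: qs = 6(p − 18) + 199.
New equilibrium: consumers pay €32, suppliers receive €14, q = 283. (Wedge: pb − ps = 18.)

Consumers pay €32; suppliers receive €14; quantity = 283.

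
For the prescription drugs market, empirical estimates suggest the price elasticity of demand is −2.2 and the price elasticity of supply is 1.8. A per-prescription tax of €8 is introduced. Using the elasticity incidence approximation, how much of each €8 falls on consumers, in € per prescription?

Consumers bear ≈ €3.6 per prescription.

Incidence ratio: consumers' share ≈ εs / (εs + |εd|) = 1.8 / (1.8 + 2.2) = 0.45.
So consumers bear ≈ 0.45 × €8 = €3.6; suppliers bear €4.4.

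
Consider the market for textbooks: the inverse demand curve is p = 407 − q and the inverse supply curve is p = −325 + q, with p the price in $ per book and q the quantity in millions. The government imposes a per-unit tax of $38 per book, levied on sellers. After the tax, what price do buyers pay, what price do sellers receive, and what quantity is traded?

Rewrite in direct form: qd = 407 − p and qs = p + 325.
Before the tax: set 407 − p = p + 325 → p* = $41, q* = 366.
With the tax collected from sellers, supply shifts: qs = (p − 38) + 325.
Solving gives q = 347 with buyers paying $60 and sellers receiving $22 (the $38 wedge).
The less price-elastic side of the market bears the larger share of a per-unit tax.

Buyers pay $60; sellers receive $22; quantity = 347.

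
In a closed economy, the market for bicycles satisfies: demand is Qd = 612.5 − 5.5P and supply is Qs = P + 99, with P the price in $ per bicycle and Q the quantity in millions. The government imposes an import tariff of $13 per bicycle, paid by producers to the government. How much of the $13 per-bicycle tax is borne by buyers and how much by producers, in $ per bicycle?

Before the tax: set 612.5 − 5.5P = P + 99 → P* = $79, Q* = 178.
With the tax collected from producers, supply shifts: Qs = (P − 13) + 99.
New equilibrium: buyers pay $81, producers receive $68, Q = 167. (Wedge: Pb − Ps = 13.)
Burden on buyers: $2; on producers: $11. (They sum to $13.)
The less price-elastic side of the market bears the larger share of a per-unit tax.

Buyers bear $2 per bicycle; producers bear $11 per bicycle.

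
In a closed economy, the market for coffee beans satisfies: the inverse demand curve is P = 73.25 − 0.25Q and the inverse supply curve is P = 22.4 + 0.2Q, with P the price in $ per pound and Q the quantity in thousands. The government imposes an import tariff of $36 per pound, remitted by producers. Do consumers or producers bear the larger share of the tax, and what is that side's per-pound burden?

Rewrite in direct form: Qd = 293 − 4P and Qs = 5P − 112.
Before the tax: set 293 − 4P = 5P − 112 → P* = $45, Q* = 113.
With the tax collected from producers, supply shifts: Qs = 5(P − 36) − 112.
New equilibrium: consumers pay $65, producers receive $29, Q = 33. (Wedge: Pb − Ps = 36.)
Per-pound burden: consumers $20, producers $16.
Consumers take the larger share because demand is less price-elastic here (demand slope 4 vs supply slope 5).

Consumers bear the larger share: $20 per pound.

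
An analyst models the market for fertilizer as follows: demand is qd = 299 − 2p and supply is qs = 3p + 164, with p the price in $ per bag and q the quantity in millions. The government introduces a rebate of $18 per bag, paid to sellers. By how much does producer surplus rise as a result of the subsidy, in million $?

Before the subsidy: set 299 − 2p = 3p + 164 → p* = $27, q* = 245.
With a per-unit subsidy paid to sellers, each receives p + 18 per unit sold, so supply becomes qs = 3(p + 18) + 164.
Solving gives q = 266.6 with buyers paying $16.2 and sellers receiving $34.2 (the $18 wedge).
ΔPS is the trapezoid between Q = 266.6 and Q = 245 of height $7.2: ½ · (245 + 266.6) · 7.2 = $1841.76.

Producer surplus rises by $1841.76 million.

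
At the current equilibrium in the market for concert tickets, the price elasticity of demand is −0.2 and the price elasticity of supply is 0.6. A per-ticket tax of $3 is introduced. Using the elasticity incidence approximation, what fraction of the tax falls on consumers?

Consumers' share ≈ 0.75.

Incidence ratio: consumers' share ≈ εs / (εs + |εd|) = 0.6 / (0.6 + 0.2) = 0.75.
Supply is the more elastic side, so consumers bear the larger share.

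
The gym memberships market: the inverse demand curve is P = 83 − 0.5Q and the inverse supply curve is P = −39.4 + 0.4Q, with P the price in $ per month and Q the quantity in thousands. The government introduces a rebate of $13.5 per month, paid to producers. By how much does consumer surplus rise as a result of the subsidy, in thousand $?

Consumer surplus rises by $1076.25 thousand.

Inverting to Q(P) form: Qd = 166 − 2P; Qs = 2.5P + 98.5.
Before the subsidy: set 166 − 2P = 2.5P + 98.5 → P* = $15, Q* = 136.
With a per-unit subsidy paid to producers, each receives P + 13.5 per unit sold, so supply becomes Qs = 2.5(P + 13.5) + 98.5.
New equilibrium: buyers pay $7.5, producers receive $21, Q = 151. (Wedge: Pb − Ps = −13.5.)
ΔCS is the trapezoid between Q = 151 and Q = 136 of height $7.5: ½ · (136 + 151) · 7.5 = $1076.25.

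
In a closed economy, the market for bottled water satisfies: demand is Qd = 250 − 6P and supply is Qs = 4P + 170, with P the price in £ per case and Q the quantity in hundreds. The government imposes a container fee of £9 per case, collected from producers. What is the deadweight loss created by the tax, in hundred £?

Deadweight loss = £97.2 hundred.

Without the tax, 250 − 6P = 4P + 170 gives 10P = 80, so P* = £8 and Q* = 202.
With the tax collected from producers, supply shifts: Qs = 4(P − 9) + 170.
New equilibrium: consumers pay £11.6, producers receive £2.6, Q = 180.4. (Wedge: Pb − Ps = 9.)
Quantity falls by |ΔQ| = |202 − 180.4| = 21.6.
DWL = ½ · t · |ΔQ| = ½ · 9 · 21.6 = £97.2.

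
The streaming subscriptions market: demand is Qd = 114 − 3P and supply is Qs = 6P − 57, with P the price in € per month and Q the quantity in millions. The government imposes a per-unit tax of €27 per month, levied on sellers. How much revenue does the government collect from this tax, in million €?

Before the tax: set 114 − 3P = 6P − 57 → P* = €19, Q* = 57.
With the tax collected from sellers, supply shifts: Qs = 6(P − 27) − 57.
New equilibrium: consumers pay €37, sellers receive €10, Q = 3. (Wedge: Pb − Ps = 27.)
Revenue = t · Q = 27 · 3 = €81.

Tax revenue = €81 million.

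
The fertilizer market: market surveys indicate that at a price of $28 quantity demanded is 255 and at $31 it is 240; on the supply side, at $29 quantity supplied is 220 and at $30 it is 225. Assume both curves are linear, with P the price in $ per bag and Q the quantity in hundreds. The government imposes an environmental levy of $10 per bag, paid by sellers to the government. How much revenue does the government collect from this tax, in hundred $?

Tax revenue = $2100 hundred.

Demand slope: (240 − 255)/(31 − 28) = -5, so Qd = 395 − 5P.
Supply slope: (225 − 220)/(30 − 29) = 5, so Qs = 5P + 75.
Before the tax: set 395 − 5P = 5P + 75 → P* = $32, Q* = 235.
With the tax collected from sellers, supply shifts: Qs = 5(P − 10) + 75.
New equilibrium: consumers pay $37, sellers receive $27, Q = 210. (Wedge: Pb − Ps = 10.)
Revenue = t · Q = 10 · 210 = $2100.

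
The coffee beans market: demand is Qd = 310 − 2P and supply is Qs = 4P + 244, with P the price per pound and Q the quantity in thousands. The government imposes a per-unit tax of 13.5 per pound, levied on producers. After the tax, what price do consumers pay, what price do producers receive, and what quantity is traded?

Consumers pay 20; producers receive 6.5; quantity = 270.

Without the tax, 310 − 2P = 4P + 244 gives 6P = 66, so P* = 11 and Q* = 288.
With the tax collected from producers, supply shifts: Qs = 4(P − 13.5) + 244.
New equilibrium: consumers pay 20, producers receive 6.5, Q = 270. (Wedge: Pb − Ps = 13.5.)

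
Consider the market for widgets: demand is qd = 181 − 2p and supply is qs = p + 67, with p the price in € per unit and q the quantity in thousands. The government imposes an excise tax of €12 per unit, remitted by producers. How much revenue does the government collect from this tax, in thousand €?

Without the tax, 181 − 2p = p + 67 gives 3p = 114, so p* = €38 and q* = 105.
With the tax collected from producers, supply shifts: qs = (p − 12) + 67.
New equilibrium: buyers pay €42, producers receive €30, q = 97. (Wedge: pb − ps = 12.)
Revenue = t · Q = 12 · 97 = €1164.

Tax revenue = €1164 thousand.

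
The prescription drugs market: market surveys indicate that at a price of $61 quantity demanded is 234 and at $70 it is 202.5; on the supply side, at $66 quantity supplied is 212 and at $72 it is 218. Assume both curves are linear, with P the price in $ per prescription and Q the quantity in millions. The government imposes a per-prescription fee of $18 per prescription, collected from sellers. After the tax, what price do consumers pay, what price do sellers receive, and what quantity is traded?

Consumers pay $71; sellers receive $53; quantity = 199.

Demand slope: (202.5 − 234)/(70 − 61) = -3.5, so Qd = 447.5 − 3.5P.
Supply slope: (218 − 212)/(72 − 66) = 1, so Qs = P + 146.
Without the tax, 447.5 − 3.5P = P + 146 gives 4.5P = 301.5, so P* = $67 and Q* = 213.
With the tax collected from sellers, supply shifts: Qs = (P − 18) + 146.
Solving gives Q = 199 with consumers paying $71 and sellers receiving $53 (the $18 wedge).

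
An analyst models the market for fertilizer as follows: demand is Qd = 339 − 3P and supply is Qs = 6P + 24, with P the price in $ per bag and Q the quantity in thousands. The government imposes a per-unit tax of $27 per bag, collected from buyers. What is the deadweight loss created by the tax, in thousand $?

Without the tax, 339 − 3P = 6P + 24 gives 9P = 315, so P* = $35 and Q* = 234.
With the tax collected from buyers, demand (in seller-price terms) shifts: Qd = 339 − 3(P + 27).
New equilibrium: buyers pay $53, producers receive $26, Q = 180. (Wedge: Pb − Ps = 27.)
Quantity falls by |ΔQ| = |234 − 180| = 54.
DWL = ½ · t · |ΔQ| = ½ · 27 · 54 = $729.

Deadweight loss = $729 thousand.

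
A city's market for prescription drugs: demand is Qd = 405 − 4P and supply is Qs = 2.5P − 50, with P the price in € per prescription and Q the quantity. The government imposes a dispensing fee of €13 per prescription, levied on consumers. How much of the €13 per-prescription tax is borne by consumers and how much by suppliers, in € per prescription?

Before the tax: set 405 − 4P = 2.5P − 50 → P* = €70, Q* = 125.
With the tax collected from consumers, demand (in seller-price terms) shifts: Qd = 405 − 4(P + 13).
New equilibrium: consumers pay €75, suppliers receive €62, Q = 105. (Wedge: Pb − Ps = 13.)
Burden on consumers: €5; on suppliers: €8. (They sum to €13.)
The less price-elastic side of the market bears the larger share of a per-unit tax.

Consumers bear €5 per prescription; suppliers bear €8 per prescription.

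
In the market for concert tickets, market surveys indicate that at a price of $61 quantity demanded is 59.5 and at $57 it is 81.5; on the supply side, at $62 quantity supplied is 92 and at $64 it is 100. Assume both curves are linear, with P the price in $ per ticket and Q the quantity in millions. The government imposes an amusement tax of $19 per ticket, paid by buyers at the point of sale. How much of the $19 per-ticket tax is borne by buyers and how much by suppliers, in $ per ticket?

Buyers bear $8 per ticket; suppliers bear $11 per ticket.

Demand slope: (81.5 − 59.5)/(57 − 61) = -5.5, so Qd = 395 − 5.5P.
Supply slope: (100 − 92)/(64 − 62) = 4, so Qs = 4P − 156.
Without the tax, 395 − 5.5P = 4P − 156 gives 9.5P = 551, so P* = $58 and Q* = 76.
With the tax collected from buyers, demand (in seller-price terms) shifts: Qd = 395 − 5.5(P + 19).
Solving gives Q = 32 with buyers paying $66 and suppliers receiving $47 (the $19 wedge).
Burden on buyers: $8; on suppliers: $11. (They sum to $19.)
The less price-elastic side of the market bears the larger share of a per-unit tax.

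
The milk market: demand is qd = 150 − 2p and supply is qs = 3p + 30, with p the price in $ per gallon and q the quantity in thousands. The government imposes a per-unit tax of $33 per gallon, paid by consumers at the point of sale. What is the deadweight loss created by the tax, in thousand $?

Deadweight loss = $653.4 thousand.

Without the tax, 150 − 2p = 3p + 30 gives 5p = 120, so p* = $24 and q* = 102.
With the tax collected from consumers, demand (in seller-price terms) shifts: qd = 150 − 2(p + 33).
New equilibrium: consumers pay $43.8, sellers receive $10.8, q = 62.4. (Wedge: pb − ps = 33.)
Quantity falls by |ΔQ| = |102 − 62.4| = 39.6.
DWL = ½ · t · |ΔQ| = ½ · 33 · 39.6 = $653.4.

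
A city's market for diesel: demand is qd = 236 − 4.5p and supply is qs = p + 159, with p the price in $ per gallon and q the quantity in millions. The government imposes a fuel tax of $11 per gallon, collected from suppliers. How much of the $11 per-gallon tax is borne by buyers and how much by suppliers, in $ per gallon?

Buyers bear $2 per gallon; suppliers bear $9 per gallon.

Before the tax: set 236 − 4.5p = p + 159 → p* = $14, q* = 173.
With the tax collected from suppliers, supply shifts: qs = (p − 11) + 159.
Solving gives q = 164 with buyers paying $16 and suppliers receiving $5 (the $11 wedge).
Burden on buyers: $2; on suppliers: $9. (They sum to $11.)
The less price-elastic side of the market bears the larger share of a per-unit tax.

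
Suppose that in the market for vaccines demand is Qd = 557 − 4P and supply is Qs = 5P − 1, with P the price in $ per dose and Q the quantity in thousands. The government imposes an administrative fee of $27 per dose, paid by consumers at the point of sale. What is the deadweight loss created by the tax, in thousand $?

Before the tax: set 557 − 4P = 5P − 1 → P* = $62, Q* = 309.
With the tax collected from consumers, demand (in seller-price terms) shifts: Qd = 557 − 4(P + 27).
Solving gives Q = 249 with consumers paying $77 and sellers receiving $50 (the $27 wedge).
Quantity falls by |ΔQ| = |309 − 249| = 60.
DWL = ½ · t · |ΔQ| = ½ · 27 · 60 = $810.

Deadweight loss = $810 thousand.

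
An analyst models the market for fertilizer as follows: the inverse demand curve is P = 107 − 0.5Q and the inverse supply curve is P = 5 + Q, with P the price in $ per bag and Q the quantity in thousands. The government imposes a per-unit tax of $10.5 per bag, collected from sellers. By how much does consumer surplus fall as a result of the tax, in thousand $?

Consumer surplus falls by $225.75 thousand.

Inverting to Q(P) form: Qd = 214 − 2P; Qs = P − 5.
Without the tax, 214 − 2P = P − 5 gives 3P = 219, so P* = $73 and Q* = 68.
With the tax collected from sellers, supply shifts: Qs = (P − 10.5) − 5.
Solving gives Q = 61 with buyers paying $76.5 and sellers receiving $66 (the $10.5 wedge).
ΔCS is the trapezoid between Q = 61 and Q = 68 of height $3.5: ½ · (68 + 61) · 3.5 = $225.75.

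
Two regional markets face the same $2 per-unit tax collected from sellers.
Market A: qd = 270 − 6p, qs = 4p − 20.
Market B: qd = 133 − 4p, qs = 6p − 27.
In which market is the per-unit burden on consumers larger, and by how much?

Market A: pre-tax p* = $29, q* = 96; post-tax q = 91.2; per-unit burden on consumers = $0.8.
Market B: pre-tax p* = $16, q* = 69; post-tax q = 64.2; per-unit burden on consumers = $1.2.
Difference: $0.8 vs $1.2 → market B is larger by $0.4.

Market B, by $0.4.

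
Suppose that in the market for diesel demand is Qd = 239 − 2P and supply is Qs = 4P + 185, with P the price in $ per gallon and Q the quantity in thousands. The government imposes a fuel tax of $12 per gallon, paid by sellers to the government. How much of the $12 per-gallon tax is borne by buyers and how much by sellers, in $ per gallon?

Without the tax, 239 − 2P = 4P + 185 gives 6P = 54, so P* = $9 and Q* = 221.
With the tax collected from sellers, supply shifts: Qs = 4(P − 12) + 185.
Solving gives Q = 205 with buyers paying $17 and sellers receiving $5 (the $12 wedge).
Burden on buyers: $8; on sellers: $4. (They sum to $12.)
The less price-elastic side of the market bears the larger share of a per-unit tax.

Buyers bear $8 per gallon; sellers bear $4 per gallon.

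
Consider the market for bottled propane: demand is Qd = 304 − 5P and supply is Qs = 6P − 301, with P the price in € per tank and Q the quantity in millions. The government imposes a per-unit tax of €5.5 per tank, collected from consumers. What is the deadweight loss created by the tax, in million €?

Deadweight loss = €41.25 million.

Without the tax, 304 − 5P = 6P − 301 gives 11P = 605, so P* = €55 and Q* = 29.
With the tax collected from consumers, demand (in seller-price terms) shifts: Qd = 304 − 5(P + 5.5).
Solving gives Q = 14 with consumers paying €58 and producers receiving €52.5 (the €5.5 wedge).
Quantity falls by |ΔQ| = |29 − 14| = 15.
DWL = ½ · t · |ΔQ| = ½ · 5.5 · 15 = €41.25.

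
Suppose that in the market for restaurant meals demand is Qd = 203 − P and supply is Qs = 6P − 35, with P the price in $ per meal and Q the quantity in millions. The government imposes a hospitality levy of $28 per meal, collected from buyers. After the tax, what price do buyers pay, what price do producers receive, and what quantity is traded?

Buyers pay $58; producers receive $30; quantity = 145.

Without the tax, 203 − P = 6P − 35 gives 7P = 238, so P* = $34 and Q* = 169.
With the tax collected from buyers, demand (in seller-price terms) shifts: Qd = 203 − (P + 28).
Solving gives Q = 145 with buyers paying $58 and producers receiving $30 (the $28 wedge).
The less price-elastic side of the market bears the larger share of a per-unit tax.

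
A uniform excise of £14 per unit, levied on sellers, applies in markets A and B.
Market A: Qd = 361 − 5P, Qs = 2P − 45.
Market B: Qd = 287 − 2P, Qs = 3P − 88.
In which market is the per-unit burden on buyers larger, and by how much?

Market B, by £4.4.

Market A: pre-tax P* = £58, Q* = 71; post-tax Q = 51; per-unit burden on buyers = £4.
Market B: pre-tax P* = £75, Q* = 137; post-tax Q = 120.2; per-unit burden on buyers = £8.4.
Difference: £4 vs £8.4 → market B is larger by £4.4.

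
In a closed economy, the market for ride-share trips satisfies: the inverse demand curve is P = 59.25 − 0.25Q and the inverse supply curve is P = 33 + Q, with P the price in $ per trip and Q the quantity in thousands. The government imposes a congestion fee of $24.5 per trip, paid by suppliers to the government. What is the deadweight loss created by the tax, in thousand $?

Inverting to Q(P) form: Qd = 237 − 4P; Qs = P − 33.
Before the tax: set 237 − 4P = P − 33 → P* = $54, Q* = 21.
With the tax collected from suppliers, supply shifts: Qs = (P − 24.5) − 33.
New equilibrium: buyers pay $58.9, suppliers receive $34.4, Q = 1.4. (Wedge: Pb − Ps = 24.5.)
Quantity falls by |ΔQ| = |21 − 1.4| = 19.6.
DWL = ½ · t · |ΔQ| = ½ · 24.5 · 19.6 = $240.1.

Deadweight loss = $240.1 thousand.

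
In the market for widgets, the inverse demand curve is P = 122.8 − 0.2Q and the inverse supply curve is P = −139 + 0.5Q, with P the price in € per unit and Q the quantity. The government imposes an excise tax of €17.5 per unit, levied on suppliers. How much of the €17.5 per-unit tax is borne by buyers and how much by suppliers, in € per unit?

Buyers bear €5 per unit; suppliers bear €12.5 per unit.

Rewrite in direct form: Qd = 614 − 5P and Qs = 2P + 278.
Before the tax: set 614 − 5P = 2P + 278 → P* = €48, Q* = 374.
With the tax collected from suppliers, supply shifts: Qs = 2(P − 17.5) + 278.
Solving gives Q = 349 with buyers paying €53 and suppliers receiving €35.5 (the €17.5 wedge).
Burden on buyers: €5; on suppliers: €12.5. (They sum to €17.5.)
The less price-elastic side of the market bears the larger share of a per-unit tax.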